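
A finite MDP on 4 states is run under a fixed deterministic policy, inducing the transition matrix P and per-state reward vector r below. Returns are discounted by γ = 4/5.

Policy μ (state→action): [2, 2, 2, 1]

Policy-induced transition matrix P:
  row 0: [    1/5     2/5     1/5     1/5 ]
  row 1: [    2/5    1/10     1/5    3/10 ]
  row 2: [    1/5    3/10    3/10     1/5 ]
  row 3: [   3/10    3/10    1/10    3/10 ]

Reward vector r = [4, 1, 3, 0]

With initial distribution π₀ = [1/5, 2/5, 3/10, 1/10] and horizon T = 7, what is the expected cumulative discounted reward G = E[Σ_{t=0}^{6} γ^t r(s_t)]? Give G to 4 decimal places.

G = 7.9927

t=0: π = [0.2000, 0.4000, 0.3000, 0.1000], E[r] = 2.1000, γ^t·E[r] = 2.100000, running G = 2.100000
t=1: π = [0.2900, 0.2400, 0.2200, 0.2500], E[r] = 2.0600, γ^t·E[r] = 1.648000, running G = 3.748000
t=2: π = [0.2730, 0.2810, 0.1970, 0.2490], E[r] = 1.9640, γ^t·E[r] = 1.256960, running G = 5.004960
t=3: π = [0.2811, 0.2711, 0.1948, 0.2530], E[r] = 1.9799, γ^t·E[r] = 1.013709, running G = 6.018669
t=4: π = [0.2795, 0.2739, 0.1942, 0.2524], E[r] = 1.9745, γ^t·E[r] = 0.808759, running G = 6.827428
t=5: π = [0.2800, 0.2732, 0.1942, 0.2526], E[r] = 1.9758, γ^t·E[r] = 0.647424, running G = 7.474852
t=6: π = [0.2799, 0.2734, 0.1942, 0.2526], E[r] = 1.9754, γ^t·E[r] = 0.517845, running G = 7.992697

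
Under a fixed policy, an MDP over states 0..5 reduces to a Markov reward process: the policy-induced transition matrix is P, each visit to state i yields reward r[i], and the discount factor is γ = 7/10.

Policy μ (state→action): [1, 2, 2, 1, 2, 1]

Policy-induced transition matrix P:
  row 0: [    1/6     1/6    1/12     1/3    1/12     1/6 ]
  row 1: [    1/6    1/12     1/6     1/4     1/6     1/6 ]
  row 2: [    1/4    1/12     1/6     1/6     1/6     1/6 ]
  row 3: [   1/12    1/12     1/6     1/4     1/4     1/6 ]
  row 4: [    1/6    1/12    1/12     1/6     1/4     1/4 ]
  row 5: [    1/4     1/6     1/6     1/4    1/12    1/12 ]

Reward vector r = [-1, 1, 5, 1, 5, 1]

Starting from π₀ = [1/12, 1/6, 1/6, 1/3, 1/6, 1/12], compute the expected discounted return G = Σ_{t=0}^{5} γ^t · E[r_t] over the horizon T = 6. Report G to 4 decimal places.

G = 5.9497

t=0: π = [0.0833, 0.1667, 0.1667, 0.3333, 0.1667, 0.0833], E[r] = 2.1667, γ^t·E[r] = 2.166667, running G = 2.166667
t=1: π = [0.1597, 0.0972, 0.1458, 0.2292, 0.1944, 0.1736], E[r] = 2.0417, γ^t·E[r] = 1.429167, running G = 3.595833
t=2: π = [0.1742, 0.1111, 0.1372, 0.2350, 0.1742, 0.1684], E[r] = 1.8970, γ^t·E[r] = 0.929525, running G = 4.525359
t=3: π = [0.1726, 0.1119, 0.1376, 0.2386, 0.1722, 0.1671], E[r] = 1.8943, γ^t·E[r] = 0.649742, running G = 5.175100
t=4: π = [0.1722, 0.1116, 0.1379, 0.2386, 0.1726, 0.1671], E[r] = 1.8977, γ^t·E[r] = 0.455647, running G = 5.630747
t=5: π = [0.1722, 0.1116, 0.1379, 0.2385, 0.1727, 0.1671], E[r] = 1.8980, γ^t·E[r] = 0.318989, running G = 5.949737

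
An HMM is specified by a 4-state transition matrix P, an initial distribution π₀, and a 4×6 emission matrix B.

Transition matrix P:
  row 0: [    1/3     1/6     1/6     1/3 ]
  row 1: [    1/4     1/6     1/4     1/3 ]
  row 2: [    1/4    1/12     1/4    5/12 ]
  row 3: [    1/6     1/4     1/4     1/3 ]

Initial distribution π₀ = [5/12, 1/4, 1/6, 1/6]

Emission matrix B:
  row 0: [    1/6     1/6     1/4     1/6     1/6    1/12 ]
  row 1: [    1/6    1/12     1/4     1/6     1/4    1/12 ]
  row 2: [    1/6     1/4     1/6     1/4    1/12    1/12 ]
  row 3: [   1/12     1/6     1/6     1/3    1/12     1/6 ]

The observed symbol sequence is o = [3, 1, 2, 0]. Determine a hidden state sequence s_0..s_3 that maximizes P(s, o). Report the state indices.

path = [0, 0, 0, 0]

t=0: δ = [6.944e-02, 4.167e-02, 4.167e-02, 5.556e-02]  (obs o_0=3)
t=1: δ = [3.858e-03, 1.157e-03, 3.472e-03, 3.858e-03]  ψ = [0, 3, 3, 0]  (obs o_1=1)
t=2: δ = [3.215e-04, 2.411e-04, 1.608e-04, 2.411e-04]  ψ = [0, 3, 3, 2]  (obs o_2=2)
t=3: δ = [1.786e-05, 1.005e-05, 1.005e-05, 8.931e-06]  ψ = [0, 3, 1, 0]  (obs o_3=0)
backtrack: best end state = 0; path = [0, 0, 0, 0]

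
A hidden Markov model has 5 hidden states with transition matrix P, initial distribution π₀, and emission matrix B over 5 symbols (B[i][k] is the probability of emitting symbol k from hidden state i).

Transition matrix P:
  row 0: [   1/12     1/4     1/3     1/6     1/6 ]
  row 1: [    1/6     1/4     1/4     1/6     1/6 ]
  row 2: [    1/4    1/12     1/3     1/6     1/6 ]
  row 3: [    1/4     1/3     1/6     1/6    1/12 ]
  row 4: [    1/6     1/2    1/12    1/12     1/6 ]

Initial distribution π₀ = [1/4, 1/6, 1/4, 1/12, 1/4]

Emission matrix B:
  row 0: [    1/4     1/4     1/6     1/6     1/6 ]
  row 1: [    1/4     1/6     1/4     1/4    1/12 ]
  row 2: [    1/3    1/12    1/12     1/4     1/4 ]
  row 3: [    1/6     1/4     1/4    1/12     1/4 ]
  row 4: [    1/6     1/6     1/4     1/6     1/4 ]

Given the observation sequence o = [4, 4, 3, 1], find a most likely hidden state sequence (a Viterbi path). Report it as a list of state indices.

path = [2, 2, 2, 0]

t=0: δ = [4.167e-02, 1.389e-02, 6.250e-02, 2.083e-02, 6.250e-02]  (obs o_0=4)
t=1: δ = [2.604e-03, 2.604e-03, 5.208e-03, 2.604e-03, 2.604e-03]  ψ = [2, 4, 2, 2, 2]  (obs o_1=4)
t=2: δ = [2.170e-04, 3.255e-04, 4.340e-04, 7.234e-05, 1.447e-04]  ψ = [2, 4, 2, 2, 2]  (obs o_2=3)
t=3: δ = [2.713e-05, 1.356e-05, 1.206e-05, 1.808e-05, 1.206e-05]  ψ = [2, 1, 2, 2, 2]  (obs o_3=1)
backtrack: best end state = 0; path = [2, 2, 2, 0]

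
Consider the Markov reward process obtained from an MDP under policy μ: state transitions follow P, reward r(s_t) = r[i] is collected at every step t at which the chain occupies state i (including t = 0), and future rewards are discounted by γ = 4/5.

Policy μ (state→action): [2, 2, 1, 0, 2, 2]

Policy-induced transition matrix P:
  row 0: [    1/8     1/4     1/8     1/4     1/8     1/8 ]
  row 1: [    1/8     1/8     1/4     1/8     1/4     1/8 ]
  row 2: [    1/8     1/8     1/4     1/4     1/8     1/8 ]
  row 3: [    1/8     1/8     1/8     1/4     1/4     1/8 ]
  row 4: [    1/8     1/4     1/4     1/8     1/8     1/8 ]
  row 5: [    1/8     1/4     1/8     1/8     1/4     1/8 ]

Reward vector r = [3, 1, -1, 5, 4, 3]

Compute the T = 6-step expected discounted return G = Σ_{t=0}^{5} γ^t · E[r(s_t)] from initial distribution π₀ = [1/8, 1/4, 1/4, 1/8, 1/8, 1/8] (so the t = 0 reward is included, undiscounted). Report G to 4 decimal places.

G = 8.3800

t=0: π = [0.1250, 0.2500, 0.2500, 0.1250, 0.1250, 0.1250], E[r] = 1.8750, γ^t·E[r] = 1.875000, running G = 1.875000
t=1: π = [0.1250, 0.1719, 0.2031, 0.1875, 0.1875, 0.1250], E[r] = 2.4063, γ^t·E[r] = 1.925000, running G = 3.800000
t=2: π = [0.1250, 0.1797, 0.1953, 0.1895, 0.1855, 0.1250], E[r] = 2.4238, γ^t·E[r] = 1.551250, running G = 5.351250
t=3: π = [0.1250, 0.1794, 0.1951, 0.1887, 0.1868, 0.1250], E[r] = 2.4250, γ^t·E[r] = 1.241625, running G = 6.592875
t=4: π = [0.1250, 0.1796, 0.1952, 0.1886, 0.1866, 0.1250], E[r] = 2.4240, γ^t·E[r] = 0.992875, running G = 7.585750
t=5: π = [0.1250, 0.1796, 0.1952, 0.1886, 0.1866, 0.1250], E[r] = 2.4240, γ^t·E[r] = 0.794289, running G = 8.380039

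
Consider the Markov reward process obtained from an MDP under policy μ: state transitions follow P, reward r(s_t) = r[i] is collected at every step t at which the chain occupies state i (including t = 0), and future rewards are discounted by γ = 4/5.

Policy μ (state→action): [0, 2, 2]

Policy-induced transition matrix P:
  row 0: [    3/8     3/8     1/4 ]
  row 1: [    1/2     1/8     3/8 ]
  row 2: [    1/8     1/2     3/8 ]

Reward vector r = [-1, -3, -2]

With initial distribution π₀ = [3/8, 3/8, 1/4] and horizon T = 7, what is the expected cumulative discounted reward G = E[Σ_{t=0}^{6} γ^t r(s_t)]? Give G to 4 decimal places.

G = -7.8678

t=0: π = [0.3750, 0.3750, 0.2500], E[r] = -2.0000, γ^t·E[r] = -2.000000, running G = -2.000000
t=1: π = [0.3594, 0.3125, 0.3281], E[r] = -1.9531, γ^t·E[r] = -1.562500, running G = -3.562500
t=2: π = [0.3320, 0.3379, 0.3301], E[r] = -2.0059, γ^t·E[r] = -1.283750, running G = -4.846250
t=3: π = [0.3347, 0.3318, 0.3335], E[r] = -1.9971, γ^t·E[r] = -1.022500, running G = -5.868750
t=4: π = [0.3331, 0.3337, 0.3332], E[r] = -2.0006, γ^t·E[r] = -0.819463, running G = -6.688213
t=5: π = [0.3334, 0.3332, 0.3334], E[r] = -1.9998, γ^t·E[r] = -0.655289, running G = -7.343501
t=6: π = [0.3333, 0.3334, 0.3333], E[r] = -2.0001, γ^t·E[r] = -0.524303, running G = -7.867804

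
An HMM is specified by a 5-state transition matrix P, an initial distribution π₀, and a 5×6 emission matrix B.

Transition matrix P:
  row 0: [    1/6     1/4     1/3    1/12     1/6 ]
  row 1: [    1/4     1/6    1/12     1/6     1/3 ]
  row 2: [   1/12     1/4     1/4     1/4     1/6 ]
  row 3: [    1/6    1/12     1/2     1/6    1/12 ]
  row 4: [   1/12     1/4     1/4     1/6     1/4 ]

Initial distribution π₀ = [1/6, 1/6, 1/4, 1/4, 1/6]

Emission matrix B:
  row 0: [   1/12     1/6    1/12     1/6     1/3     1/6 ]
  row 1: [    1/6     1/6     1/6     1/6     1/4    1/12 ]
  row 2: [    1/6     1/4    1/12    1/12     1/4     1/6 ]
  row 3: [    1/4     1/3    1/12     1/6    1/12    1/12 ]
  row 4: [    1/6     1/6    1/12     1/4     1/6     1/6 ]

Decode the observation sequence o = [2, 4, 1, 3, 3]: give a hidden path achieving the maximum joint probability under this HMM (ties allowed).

t=0: δ = [1.389e-02, 2.778e-02, 2.083e-02, 2.083e-02, 1.389e-02]  (obs o_0=2)
t=1: δ = [2.315e-03, 1.302e-03, 2.604e-03, 4.340e-04, 1.543e-03]  ψ = [1, 2, 3, 2, 1]  (obs o_1=4)
t=2: δ = [6.430e-05, 1.085e-04, 1.929e-04, 2.170e-04, 7.234e-05]  ψ = [0, 2, 0, 2, 1]  (obs o_2=1)
t=3: δ = [6.028e-06, 8.038e-06, 9.042e-06, 8.038e-06, 9.042e-06]  ψ = [3, 2, 3, 2, 1]  (obs o_3=3)
t=4: δ = [3.349e-07, 3.768e-07, 3.349e-07, 3.768e-07, 6.698e-07]  ψ = [1, 2, 3, 2, 1]  (obs o_4=3)
backtrack: best end state = 4; path = [1, 0, 2, 1, 4]

path = [1, 0, 2, 1, 4]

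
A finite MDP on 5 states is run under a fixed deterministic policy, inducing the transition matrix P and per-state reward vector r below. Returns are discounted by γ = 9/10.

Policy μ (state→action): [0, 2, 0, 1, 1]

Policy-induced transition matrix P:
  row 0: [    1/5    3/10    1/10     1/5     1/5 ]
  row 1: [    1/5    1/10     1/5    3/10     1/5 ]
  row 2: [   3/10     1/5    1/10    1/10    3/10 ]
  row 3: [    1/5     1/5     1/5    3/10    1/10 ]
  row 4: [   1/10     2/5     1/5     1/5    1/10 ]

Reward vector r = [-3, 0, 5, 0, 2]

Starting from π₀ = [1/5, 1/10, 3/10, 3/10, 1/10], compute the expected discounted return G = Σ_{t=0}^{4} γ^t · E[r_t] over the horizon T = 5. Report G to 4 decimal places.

t=0: π = [0.2000, 0.1000, 0.3000, 0.3000, 0.1000], E[r] = 1.1000, γ^t·E[r] = 1.100000, running G = 1.100000
t=1: π = [0.2200, 0.2300, 0.1500, 0.2100, 0.1900], E[r] = 0.4700, γ^t·E[r] = 0.423000, running G = 1.523000
t=2: π = [0.1960, 0.2370, 0.1630, 0.2290, 0.1750], E[r] = 0.5770, γ^t·E[r] = 0.467370, running G = 1.990370
t=3: π = [0.1988, 0.2309, 0.1641, 0.2303, 0.1759], E[r] = 0.5759, γ^t·E[r] = 0.419831, running G = 2.410201
t=4: π = [0.1988, 0.2320, 0.1637, 0.2297, 0.1758], E[r] = 0.5737, γ^t·E[r] = 0.376385, running G = 2.786586

G = 2.7866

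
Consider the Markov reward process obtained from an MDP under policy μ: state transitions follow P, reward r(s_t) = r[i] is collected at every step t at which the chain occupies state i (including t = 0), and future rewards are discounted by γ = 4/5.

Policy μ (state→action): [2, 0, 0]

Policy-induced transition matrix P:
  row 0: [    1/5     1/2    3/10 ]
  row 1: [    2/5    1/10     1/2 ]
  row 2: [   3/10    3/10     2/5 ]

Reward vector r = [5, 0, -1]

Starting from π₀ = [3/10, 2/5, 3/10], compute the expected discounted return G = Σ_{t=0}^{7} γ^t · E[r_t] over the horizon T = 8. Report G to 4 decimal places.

t=0: π = [0.3000, 0.4000, 0.3000], E[r] = 1.2000, γ^t·E[r] = 1.200000, running G = 1.200000
t=1: π = [0.3100, 0.2800, 0.4100], E[r] = 1.1400, γ^t·E[r] = 0.912000, running G = 2.112000
t=2: π = [0.2970, 0.3060, 0.3970], E[r] = 1.0880, γ^t·E[r] = 0.696320, running G = 2.808320
t=3: π = [0.3009, 0.2982, 0.4009], E[r] = 1.1036, γ^t·E[r] = 0.565043, running G = 3.373363
t=4: π = [0.2997, 0.3005, 0.3997], E[r] = 1.0989, γ^t·E[r] = 0.450118, running G = 3.823481
t=5: π = [0.3001, 0.2998, 0.4001], E[r] = 1.1003, γ^t·E[r] = 0.360554, running G = 4.184035
t=6: π = [0.3000, 0.3000, 0.4000], E[r] = 1.0999, γ^t·E[r] = 0.288333, running G = 4.472368
t=7: π = [0.3000, 0.3000, 0.4000], E[r] = 1.1000, γ^t·E[r] = 0.230693, running G = 4.703061

G = 4.7031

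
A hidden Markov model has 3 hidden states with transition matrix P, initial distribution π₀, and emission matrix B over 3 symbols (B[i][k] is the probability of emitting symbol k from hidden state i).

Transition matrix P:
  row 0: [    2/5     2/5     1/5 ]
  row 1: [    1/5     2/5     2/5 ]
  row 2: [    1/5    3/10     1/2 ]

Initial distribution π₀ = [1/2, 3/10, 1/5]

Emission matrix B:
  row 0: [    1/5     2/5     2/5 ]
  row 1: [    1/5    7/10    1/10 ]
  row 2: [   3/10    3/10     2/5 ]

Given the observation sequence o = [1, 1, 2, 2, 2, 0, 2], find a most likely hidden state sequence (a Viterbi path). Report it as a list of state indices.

path = [1, 1, 2, 2, 2, 2, 2]

t=0: δ = [2.000e-01, 2.100e-01, 6.000e-02]  (obs o_0=1)
t=1: δ = [3.200e-02, 5.880e-02, 2.520e-02]  ψ = [0, 1, 1]  (obs o_1=1)
t=2: δ = [5.120e-03, 2.352e-03, 9.408e-03]  ψ = [0, 1, 1]  (obs o_2=2)
t=3: δ = [8.192e-04, 2.822e-04, 1.882e-03]  ψ = [0, 2, 2]  (obs o_3=2)
t=4: δ = [1.505e-04, 5.645e-05, 3.763e-04]  ψ = [2, 2, 2]  (obs o_4=2)
t=5: δ = [1.505e-05, 2.258e-05, 5.645e-05]  ψ = [2, 2, 2]  (obs o_5=0)
t=6: δ = [4.516e-06, 1.693e-06, 1.129e-05]  ψ = [2, 2, 2]  (obs o_6=2)
backtrack: best end state = 2; path = [1, 1, 2, 2, 2, 2, 2]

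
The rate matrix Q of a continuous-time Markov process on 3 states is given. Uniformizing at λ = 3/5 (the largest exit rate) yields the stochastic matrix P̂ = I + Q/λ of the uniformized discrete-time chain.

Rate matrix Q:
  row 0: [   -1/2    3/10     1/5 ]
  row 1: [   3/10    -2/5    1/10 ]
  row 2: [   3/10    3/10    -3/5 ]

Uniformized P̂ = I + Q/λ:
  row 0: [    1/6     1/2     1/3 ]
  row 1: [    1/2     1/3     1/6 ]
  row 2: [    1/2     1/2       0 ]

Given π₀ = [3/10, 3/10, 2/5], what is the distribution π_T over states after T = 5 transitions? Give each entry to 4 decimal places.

π = [0.3753, 0.4286, 0.1961]

t=0: π = [0.3000, 0.3000, 0.4000]
t=1: π = [0.4000, 0.4500, 0.1500]
t=2: π = [0.3667, 0.4250, 0.2083]
t=3: π = [0.3778, 0.4292, 0.1931]
t=4: π = [0.3741, 0.4285, 0.1975]
t=5: π = [0.3753, 0.4286, 0.1961]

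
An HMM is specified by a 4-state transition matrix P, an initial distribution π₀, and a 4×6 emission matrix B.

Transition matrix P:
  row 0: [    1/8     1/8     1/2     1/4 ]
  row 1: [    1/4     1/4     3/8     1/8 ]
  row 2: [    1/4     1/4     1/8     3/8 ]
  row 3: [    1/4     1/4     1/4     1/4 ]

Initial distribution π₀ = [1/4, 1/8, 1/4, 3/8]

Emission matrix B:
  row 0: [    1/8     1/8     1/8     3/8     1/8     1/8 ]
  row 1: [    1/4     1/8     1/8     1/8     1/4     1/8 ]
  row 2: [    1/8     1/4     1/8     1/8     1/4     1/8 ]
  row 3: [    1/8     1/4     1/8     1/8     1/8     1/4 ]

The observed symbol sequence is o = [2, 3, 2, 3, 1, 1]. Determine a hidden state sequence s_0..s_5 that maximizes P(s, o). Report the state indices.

path = [3, 0, 2, 0, 2, 3]

t=0: δ = [3.125e-02, 1.562e-02, 3.125e-02, 4.688e-02]  (obs o_0=2)
t=1: δ = [4.395e-03, 1.465e-03, 1.953e-03, 1.465e-03]  ψ = [3, 3, 0, 2]  (obs o_1=3)
t=2: δ = [6.866e-05, 6.866e-05, 2.747e-04, 1.373e-04]  ψ = [0, 0, 0, 0]  (obs o_2=2)
t=3: δ = [2.575e-05, 8.583e-06, 4.292e-06, 1.287e-05]  ψ = [2, 2, 0, 2]  (obs o_3=3)
t=4: δ = [4.023e-07, 4.023e-07, 3.219e-06, 1.609e-06]  ψ = [0, 0, 0, 0]  (obs o_4=1)
t=5: δ = [1.006e-07, 1.006e-07, 1.006e-07, 3.017e-07]  ψ = [2, 2, 2, 2]  (obs o_5=1)
backtrack: best end state = 3; path = [3, 0, 2, 0, 2, 3]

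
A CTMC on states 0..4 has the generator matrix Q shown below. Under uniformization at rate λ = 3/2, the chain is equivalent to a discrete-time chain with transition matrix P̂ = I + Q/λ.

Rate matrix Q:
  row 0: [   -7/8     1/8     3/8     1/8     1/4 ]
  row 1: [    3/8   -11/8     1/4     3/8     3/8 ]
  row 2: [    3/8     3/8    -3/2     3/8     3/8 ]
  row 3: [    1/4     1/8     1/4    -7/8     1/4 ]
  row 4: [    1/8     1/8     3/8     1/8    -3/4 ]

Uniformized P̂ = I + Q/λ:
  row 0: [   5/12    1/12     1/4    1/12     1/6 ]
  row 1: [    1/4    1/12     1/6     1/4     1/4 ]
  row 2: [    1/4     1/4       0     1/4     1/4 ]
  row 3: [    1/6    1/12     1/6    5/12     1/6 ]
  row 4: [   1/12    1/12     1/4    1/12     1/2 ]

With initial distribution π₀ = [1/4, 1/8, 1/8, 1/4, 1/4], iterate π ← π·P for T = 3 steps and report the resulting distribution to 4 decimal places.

t=0: π = [0.2500, 0.1250, 0.1250, 0.2500, 0.2500]
t=1: π = [0.2292, 0.1042, 0.1875, 0.2083, 0.2708]
t=2: π = [0.2257, 0.1146, 0.1771, 0.2014, 0.2813]
t=3: π = [0.2240, 0.1128, 0.1794, 0.1991, 0.2847]

π = [0.2240, 0.1128, 0.1794, 0.1991, 0.2847]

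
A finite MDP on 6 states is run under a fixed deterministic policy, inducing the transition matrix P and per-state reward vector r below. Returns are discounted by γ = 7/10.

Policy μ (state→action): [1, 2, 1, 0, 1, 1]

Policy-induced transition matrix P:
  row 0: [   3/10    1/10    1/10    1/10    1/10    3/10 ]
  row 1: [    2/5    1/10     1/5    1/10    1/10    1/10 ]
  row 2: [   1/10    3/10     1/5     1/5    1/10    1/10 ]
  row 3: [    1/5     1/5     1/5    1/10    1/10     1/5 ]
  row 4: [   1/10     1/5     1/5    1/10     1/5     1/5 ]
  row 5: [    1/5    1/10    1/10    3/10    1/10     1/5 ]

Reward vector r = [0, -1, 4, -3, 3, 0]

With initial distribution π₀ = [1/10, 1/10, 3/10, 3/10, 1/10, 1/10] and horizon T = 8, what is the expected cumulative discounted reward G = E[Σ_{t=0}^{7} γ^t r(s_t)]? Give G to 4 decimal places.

t=0: π = [0.1000, 0.1000, 0.3000, 0.3000, 0.1000, 0.1000], E[r] = 0.5000, γ^t·E[r] = 0.500000, running G = 0.500000
t=1: π = [0.1900, 0.2000, 0.1800, 0.1500, 0.1100, 0.1700], E[r] = 0.4000, γ^t·E[r] = 0.280000, running G = 0.780000
t=2: π = [0.2300, 0.1620, 0.1640, 0.1520, 0.1110, 0.1810], E[r] = 0.3710, γ^t·E[r] = 0.181790, running G = 0.961790
t=3: π = [0.2279, 0.1591, 0.1589, 0.1526, 0.1111, 0.1904], E[r] = 0.3520, γ^t·E[r] = 0.120736, running G = 1.082526
t=4: π = [0.2276, 0.1582, 0.1582, 0.1540, 0.1111, 0.1910], E[r] = 0.3460, γ^t·E[r] = 0.083063, running G = 1.165589
t=5: π = [0.2275, 0.1581, 0.1581, 0.1540, 0.1111, 0.1911], E[r] = 0.3457, γ^t·E[r] = 0.058103, running G = 1.223691
t=6: π = [0.2274, 0.1581, 0.1581, 0.1540, 0.1111, 0.1911], E[r] = 0.3456, γ^t·E[r] = 0.040664, running G = 1.264355
t=7: π = [0.2274, 0.1581, 0.1581, 0.1540, 0.1111, 0.1911], E[r] = 0.3456, γ^t·E[r] = 0.028466, running G = 1.292821

G = 1.2928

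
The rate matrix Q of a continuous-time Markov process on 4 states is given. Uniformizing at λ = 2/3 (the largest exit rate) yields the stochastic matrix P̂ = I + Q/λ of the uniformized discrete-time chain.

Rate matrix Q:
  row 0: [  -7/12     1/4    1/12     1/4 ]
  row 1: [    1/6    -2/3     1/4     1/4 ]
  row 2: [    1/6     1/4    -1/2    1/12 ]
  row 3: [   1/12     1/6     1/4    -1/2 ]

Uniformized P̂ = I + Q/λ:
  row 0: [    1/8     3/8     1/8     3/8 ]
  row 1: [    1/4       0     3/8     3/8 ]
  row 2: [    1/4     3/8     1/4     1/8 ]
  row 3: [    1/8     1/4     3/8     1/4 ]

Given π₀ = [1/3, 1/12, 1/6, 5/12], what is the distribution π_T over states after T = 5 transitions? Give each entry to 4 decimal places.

π = [0.1922, 0.2489, 0.2904, 0.2685]

t=0: π = [0.3333, 0.0833, 0.1667, 0.4167]
t=1: π = [0.1563, 0.2917, 0.2708, 0.2813]
t=2: π = [0.1953, 0.2305, 0.3021, 0.2721]
t=3: π = [0.1916, 0.2546, 0.2884, 0.2655]
t=4: π = [0.1929, 0.2464, 0.2911, 0.2697]
t=5: π = [0.1922, 0.2489, 0.2904, 0.2685]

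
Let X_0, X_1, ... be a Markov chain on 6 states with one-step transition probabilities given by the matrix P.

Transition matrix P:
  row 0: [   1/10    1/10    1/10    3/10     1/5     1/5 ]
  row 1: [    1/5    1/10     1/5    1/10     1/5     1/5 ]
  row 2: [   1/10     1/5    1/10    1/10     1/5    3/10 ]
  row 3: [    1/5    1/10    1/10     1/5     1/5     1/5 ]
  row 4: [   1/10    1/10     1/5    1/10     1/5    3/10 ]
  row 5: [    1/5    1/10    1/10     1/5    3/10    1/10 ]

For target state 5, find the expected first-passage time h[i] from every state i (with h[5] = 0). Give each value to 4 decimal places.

First-step conditioning: h[5] = 0; for i ≠ 5, h[i] = 1 + Σ_k P[i][k]·h[k].
  h[0] = 1 + 1/10·h[0] + 1/10·h[1] + 1/10·h[2] + 3/10·h[3] + 1/5·h[4]
  h[1] = 1 + 1/5·h[0] + 1/10·h[1] + 1/5·h[2] + 1/10·h[3] + 1/5·h[4]
  h[2] = 1 + 1/10·h[0] + 1/5·h[1] + 1/10·h[2] + 1/10·h[3] + 1/5·h[4]
  h[3] = 1 + 1/5·h[0] + 1/10·h[1] + 1/10·h[2] + 1/5·h[3] + 1/5·h[4]
  h[4] = 1 + 1/10·h[0] + 1/10·h[1] + 1/5·h[2] + 1/10·h[3] + 1/5·h[4]
Solving the 5×5 linear system over states ≠ 5 gives exactly h = [2475/577, 2450/577, 2225/577, 2475/577, 4405/1154, 0] (h[5] = 0 is the target).

h = [4.2894, 4.2461, 3.8562, 4.2894, 3.8172, 0.0000]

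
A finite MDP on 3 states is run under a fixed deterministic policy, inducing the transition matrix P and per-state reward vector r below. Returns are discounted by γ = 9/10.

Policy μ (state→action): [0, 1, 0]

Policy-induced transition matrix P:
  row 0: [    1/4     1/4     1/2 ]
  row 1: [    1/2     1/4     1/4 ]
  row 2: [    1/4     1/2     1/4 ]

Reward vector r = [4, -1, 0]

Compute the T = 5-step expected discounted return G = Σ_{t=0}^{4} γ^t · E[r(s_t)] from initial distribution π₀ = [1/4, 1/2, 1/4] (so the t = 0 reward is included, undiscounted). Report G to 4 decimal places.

G = 3.7474

t=0: π = [0.2500, 0.5000, 0.2500], E[r] = 0.5000, γ^t·E[r] = 0.500000, running G = 0.500000
t=1: π = [0.3750, 0.3125, 0.3125], E[r] = 1.1875, γ^t·E[r] = 1.068750, running G = 1.568750
t=2: π = [0.3281, 0.3281, 0.3438], E[r] = 0.9844, γ^t·E[r] = 0.797344, running G = 2.366094
t=3: π = [0.3320, 0.3359, 0.3320], E[r] = 0.9922, γ^t·E[r] = 0.723305, running G = 3.089398
t=4: π = [0.3340, 0.3330, 0.3330], E[r] = 1.0029, γ^t·E[r] = 0.658022, running G = 3.747421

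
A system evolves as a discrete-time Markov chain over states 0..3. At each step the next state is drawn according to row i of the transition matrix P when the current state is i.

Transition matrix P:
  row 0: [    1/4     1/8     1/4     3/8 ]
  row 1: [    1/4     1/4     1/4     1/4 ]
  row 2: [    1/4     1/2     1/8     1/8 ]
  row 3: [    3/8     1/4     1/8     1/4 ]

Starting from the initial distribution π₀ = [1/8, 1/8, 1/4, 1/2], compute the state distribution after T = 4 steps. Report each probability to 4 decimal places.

π = [0.2825, 0.2623, 0.1936, 0.2616]

t=0: π = [0.1250, 0.1250, 0.2500, 0.5000]
t=1: π = [0.3125, 0.2969, 0.1563, 0.2344]
t=2: π = [0.2793, 0.2500, 0.2012, 0.2695]
t=3: π = [0.2837, 0.2654, 0.1912, 0.2598]
t=4: π = [0.2825, 0.2623, 0.1936, 0.2616]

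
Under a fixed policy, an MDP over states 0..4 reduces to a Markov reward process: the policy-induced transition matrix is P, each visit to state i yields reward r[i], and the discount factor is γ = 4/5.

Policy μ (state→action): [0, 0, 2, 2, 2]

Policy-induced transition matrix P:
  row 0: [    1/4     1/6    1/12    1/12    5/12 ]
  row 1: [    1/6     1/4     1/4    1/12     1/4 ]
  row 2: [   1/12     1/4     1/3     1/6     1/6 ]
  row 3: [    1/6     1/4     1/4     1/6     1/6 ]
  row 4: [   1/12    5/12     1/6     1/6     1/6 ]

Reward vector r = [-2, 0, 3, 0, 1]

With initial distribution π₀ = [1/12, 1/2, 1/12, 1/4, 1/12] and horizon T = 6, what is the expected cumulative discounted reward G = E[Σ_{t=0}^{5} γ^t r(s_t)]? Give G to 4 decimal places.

t=0: π = [0.0833, 0.5000, 0.0833, 0.2500, 0.0833], E[r] = 0.1667, γ^t·E[r] = 0.166667, running G = 0.166667
t=1: π = [0.1597, 0.2569, 0.2361, 0.1181, 0.2292], E[r] = 0.6181, γ^t·E[r] = 0.494444, running G = 0.661111
t=2: π = [0.1412, 0.2749, 0.2240, 0.1319, 0.2280], E[r] = 0.6175, γ^t·E[r] = 0.395185, running G = 1.056296
t=3: π = [0.1408, 0.2762, 0.2261, 0.1320, 0.2249], E[r] = 0.6217, γ^t·E[r] = 0.318321, running G = 1.374617
t=4: π = [0.1408, 0.2757, 0.2266, 0.1319, 0.2249], E[r] = 0.6232, γ^t·E[r] = 0.255254, running G = 1.629872
t=5: π = [0.1408, 0.2757, 0.2267, 0.1320, 0.2248], E[r] = 0.6233, γ^t·E[r] = 0.204254, running G = 1.834126

G = 1.8341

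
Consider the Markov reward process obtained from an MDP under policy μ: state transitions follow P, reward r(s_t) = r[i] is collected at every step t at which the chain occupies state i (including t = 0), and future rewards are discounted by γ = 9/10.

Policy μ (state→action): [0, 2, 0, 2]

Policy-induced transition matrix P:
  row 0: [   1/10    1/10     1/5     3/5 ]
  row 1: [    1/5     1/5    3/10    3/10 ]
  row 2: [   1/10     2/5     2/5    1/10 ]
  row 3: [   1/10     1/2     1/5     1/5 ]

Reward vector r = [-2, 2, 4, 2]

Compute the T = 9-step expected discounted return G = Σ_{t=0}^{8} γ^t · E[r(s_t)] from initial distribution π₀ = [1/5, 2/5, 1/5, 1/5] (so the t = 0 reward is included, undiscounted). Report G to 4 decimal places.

t=0: π = [0.2000, 0.4000, 0.2000, 0.2000], E[r] = 1.6000, γ^t·E[r] = 1.600000, running G = 1.600000
t=1: π = [0.1400, 0.2800, 0.2800, 0.3000], E[r] = 2.0000, γ^t·E[r] = 1.800000, running G = 3.400000
t=2: π = [0.1280, 0.3320, 0.2840, 0.2560], E[r] = 2.0560, γ^t·E[r] = 1.665360, running G = 5.065360
t=3: π = [0.1332, 0.3208, 0.2900, 0.2560], E[r] = 2.0472, γ^t·E[r] = 1.492409, running G = 6.557769
t=4: π = [0.1321, 0.3215, 0.2901, 0.2564], E[r] = 2.0518, γ^t·E[r] = 1.346212, running G = 7.903981
t=5: π = [0.1321, 0.3217, 0.2902, 0.2560], E[r] = 2.0517, γ^t·E[r] = 1.211530, running G = 9.115511
t=6: π = [0.1322, 0.3216, 0.2902, 0.2560], E[r] = 2.0517, γ^t·E[r] = 1.090369, running G = 10.205880
t=7: π = [0.1322, 0.3216, 0.2902, 0.2560], E[r] = 2.0518, γ^t·E[r] = 0.981350, running G = 11.187230
t=8: π = [0.1322, 0.3216, 0.2902, 0.2560], E[r] = 2.0518, γ^t·E[r] = 0.883213, running G = 12.070444

G = 12.0704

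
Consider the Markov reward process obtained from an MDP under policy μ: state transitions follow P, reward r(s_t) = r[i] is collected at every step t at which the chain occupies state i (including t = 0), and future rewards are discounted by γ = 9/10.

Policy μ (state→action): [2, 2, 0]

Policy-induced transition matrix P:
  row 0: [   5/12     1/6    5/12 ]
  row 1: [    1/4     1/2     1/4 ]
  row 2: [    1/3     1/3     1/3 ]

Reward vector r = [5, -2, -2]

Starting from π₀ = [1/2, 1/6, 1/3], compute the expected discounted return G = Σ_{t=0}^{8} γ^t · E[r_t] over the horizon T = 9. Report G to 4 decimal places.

t=0: π = [0.5000, 0.1667, 0.3333], E[r] = 1.5000, γ^t·E[r] = 1.500000, running G = 1.500000
t=1: π = [0.3611, 0.2778, 0.3611], E[r] = 0.5278, γ^t·E[r] = 0.475000, running G = 1.975000
t=2: π = [0.3403, 0.3194, 0.3403], E[r] = 0.3819, γ^t·E[r] = 0.309375, running G = 2.284375
t=3: π = [0.3351, 0.3299, 0.3351], E[r] = 0.3455, γ^t·E[r] = 0.251859, running G = 2.536234
t=4: π = [0.3338, 0.3325, 0.3338], E[r] = 0.3364, γ^t·E[r] = 0.220693, running G = 2.756928
t=5: π = [0.3334, 0.3331, 0.3334], E[r] = 0.3341, γ^t·E[r] = 0.197279, running G = 2.954206
t=6: π = [0.3334, 0.3333, 0.3334], E[r] = 0.3335, γ^t·E[r] = 0.177248, running G = 3.131454
t=7: π = [0.3333, 0.3333, 0.3333], E[r] = 0.3334, γ^t·E[r] = 0.159455, running G = 3.290909
t=8: π = [0.3333, 0.3333, 0.3333], E[r] = 0.3333, γ^t·E[r] = 0.143494, running G = 3.434403

G = 3.4344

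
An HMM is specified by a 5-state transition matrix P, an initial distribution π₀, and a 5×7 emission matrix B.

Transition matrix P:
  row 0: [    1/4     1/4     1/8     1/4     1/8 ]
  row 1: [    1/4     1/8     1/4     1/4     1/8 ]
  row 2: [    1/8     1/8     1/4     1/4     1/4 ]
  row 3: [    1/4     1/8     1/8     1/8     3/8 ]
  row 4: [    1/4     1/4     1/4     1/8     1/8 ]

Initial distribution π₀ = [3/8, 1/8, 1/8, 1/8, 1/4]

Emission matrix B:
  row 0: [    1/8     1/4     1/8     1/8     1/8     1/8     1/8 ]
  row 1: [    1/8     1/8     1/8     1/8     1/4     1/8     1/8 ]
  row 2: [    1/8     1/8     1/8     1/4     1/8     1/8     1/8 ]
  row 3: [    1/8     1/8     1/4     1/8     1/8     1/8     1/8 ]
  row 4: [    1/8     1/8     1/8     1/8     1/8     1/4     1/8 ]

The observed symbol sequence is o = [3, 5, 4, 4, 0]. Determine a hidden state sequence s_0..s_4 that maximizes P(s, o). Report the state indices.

t=0: δ = [4.688e-02, 1.562e-02, 3.125e-02, 1.562e-02, 3.125e-02]  (obs o_0=3)
t=1: δ = [1.465e-03, 1.465e-03, 9.766e-04, 1.465e-03, 1.953e-03]  ψ = [0, 0, 2, 0, 2]  (obs o_1=5)
t=2: δ = [6.104e-05, 1.221e-04, 6.104e-05, 4.578e-05, 6.866e-05]  ψ = [4, 4, 4, 0, 3]  (obs o_2=4)
t=3: δ = [3.815e-06, 4.292e-06, 3.815e-06, 3.815e-06, 2.146e-06]  ψ = [1, 4, 1, 1, 3]  (obs o_3=4)
t=4: δ = [1.341e-07, 1.192e-07, 1.341e-07, 1.341e-07, 1.788e-07]  ψ = [1, 0, 1, 1, 3]  (obs o_4=0)
backtrack: best end state = 4; path = [2, 4, 1, 3, 4]

path = [2, 4, 1, 3, 4]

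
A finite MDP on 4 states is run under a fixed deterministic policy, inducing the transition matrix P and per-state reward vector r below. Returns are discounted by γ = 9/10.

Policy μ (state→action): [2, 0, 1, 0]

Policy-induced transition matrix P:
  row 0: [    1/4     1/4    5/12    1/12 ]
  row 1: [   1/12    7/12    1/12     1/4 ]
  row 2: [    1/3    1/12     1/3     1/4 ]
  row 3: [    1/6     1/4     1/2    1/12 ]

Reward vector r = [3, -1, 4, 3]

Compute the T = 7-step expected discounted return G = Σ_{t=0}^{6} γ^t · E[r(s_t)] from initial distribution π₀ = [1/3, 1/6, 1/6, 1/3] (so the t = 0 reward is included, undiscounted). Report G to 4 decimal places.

G = 11.6412

t=0: π = [0.3333, 0.1667, 0.1667, 0.3333], E[r] = 2.5000, γ^t·E[r] = 2.500000, running G = 2.500000
t=1: π = [0.2083, 0.2778, 0.3750, 0.1389], E[r] = 2.2639, γ^t·E[r] = 2.037500, running G = 4.537500
t=2: π = [0.2234, 0.2801, 0.3044, 0.1921], E[r] = 2.1840, γ^t·E[r] = 1.769063, running G = 6.306563
t=3: π = [0.2127, 0.2926, 0.3139, 0.1807], E[r] = 2.1434, γ^t·E[r] = 1.562555, running G = 7.869117
t=4: π = [0.2123, 0.2952, 0.3080, 0.1844], E[r] = 2.1271, γ^t·E[r] = 1.395621, running G = 9.264738
t=5: π = [0.2111, 0.2971, 0.3080, 0.1839], E[r] = 2.1197, γ^t·E[r] = 1.251652, running G = 10.516390
t=6: π = [0.2108, 0.2977, 0.3073, 0.1842], E[r] = 2.1165, γ^t·E[r] = 1.124804, running G = 11.641194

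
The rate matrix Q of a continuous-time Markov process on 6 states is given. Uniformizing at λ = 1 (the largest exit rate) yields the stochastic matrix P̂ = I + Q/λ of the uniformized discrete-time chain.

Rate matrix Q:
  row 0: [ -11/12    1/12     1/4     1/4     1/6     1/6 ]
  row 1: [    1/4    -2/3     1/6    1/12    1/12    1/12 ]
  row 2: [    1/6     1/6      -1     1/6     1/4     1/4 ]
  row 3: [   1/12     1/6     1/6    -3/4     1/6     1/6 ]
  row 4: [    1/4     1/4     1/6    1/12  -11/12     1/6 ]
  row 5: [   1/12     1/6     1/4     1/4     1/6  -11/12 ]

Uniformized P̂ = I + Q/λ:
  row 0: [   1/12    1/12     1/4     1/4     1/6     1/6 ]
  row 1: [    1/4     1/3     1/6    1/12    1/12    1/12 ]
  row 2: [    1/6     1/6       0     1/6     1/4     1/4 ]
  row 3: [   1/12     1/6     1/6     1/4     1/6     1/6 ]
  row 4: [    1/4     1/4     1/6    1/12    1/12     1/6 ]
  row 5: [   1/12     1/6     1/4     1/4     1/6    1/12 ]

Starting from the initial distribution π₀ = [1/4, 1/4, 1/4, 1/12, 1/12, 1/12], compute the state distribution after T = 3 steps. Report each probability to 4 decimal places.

π = [0.1555, 0.1994, 0.1641, 0.1779, 0.1516, 0.1516]

t=0: π = [0.2500, 0.2500, 0.2500, 0.0833, 0.0833, 0.0833]
t=1: π = [0.1597, 0.1944, 0.1528, 0.1736, 0.1597, 0.1597]
t=2: π = [0.1551, 0.1991, 0.1678, 0.1782, 0.1499, 0.1499]
t=3: π = [0.1555, 0.1994, 0.1641, 0.1779, 0.1516, 0.1516]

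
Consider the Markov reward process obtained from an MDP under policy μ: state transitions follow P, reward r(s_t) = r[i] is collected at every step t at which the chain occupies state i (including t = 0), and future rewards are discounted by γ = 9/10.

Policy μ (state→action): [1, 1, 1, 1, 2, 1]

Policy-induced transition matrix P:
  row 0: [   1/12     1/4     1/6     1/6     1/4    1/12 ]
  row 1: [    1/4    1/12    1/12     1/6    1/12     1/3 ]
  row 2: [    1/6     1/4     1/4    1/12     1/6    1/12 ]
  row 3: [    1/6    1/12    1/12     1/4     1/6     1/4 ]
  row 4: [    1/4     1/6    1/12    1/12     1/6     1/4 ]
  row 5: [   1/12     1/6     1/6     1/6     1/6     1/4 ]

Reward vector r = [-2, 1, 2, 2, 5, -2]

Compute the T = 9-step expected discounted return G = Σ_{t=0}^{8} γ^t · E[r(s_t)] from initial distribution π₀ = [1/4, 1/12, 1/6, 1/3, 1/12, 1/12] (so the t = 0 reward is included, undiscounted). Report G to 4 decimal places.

t=0: π = [0.2500, 0.0833, 0.1667, 0.3333, 0.0833, 0.0833], E[r] = 0.8333, γ^t·E[r] = 0.833333, running G = 0.833333
t=1: π = [0.1528, 0.1667, 0.1389, 0.1736, 0.1806, 0.1875], E[r] = 1.0139, γ^t·E[r] = 0.912500, running G = 1.745833
t=2: π = [0.1672, 0.1626, 0.1348, 0.1545, 0.1655, 0.2153], E[r] = 0.8038, γ^t·E[r] = 0.651094, running G = 2.396927
t=3: π = [0.1621, 0.1654, 0.1377, 0.1545, 0.1671, 0.2132], E[r] = 0.8344, γ^t·E[r] = 0.608273, running G = 3.005201
t=4: π = [0.1631, 0.1650, 0.1376, 0.1541, 0.1664, 0.2138], E[r] = 0.8266, γ^t·E[r] = 0.542302, running G = 3.547502
t=5: π = [0.1629, 0.1651, 0.1377, 0.1542, 0.1665, 0.2136], E[r] = 0.8283, γ^t·E[r] = 0.489130, running G = 4.036632
t=6: π = [0.1629, 0.1651, 0.1377, 0.1542, 0.1665, 0.2137], E[r] = 0.8279, γ^t·E[r] = 0.440004, running G = 4.476637
t=7: π = [0.1629, 0.1651, 0.1377, 0.1542, 0.1665, 0.2137], E[r] = 0.8280, γ^t·E[r] = 0.396048, running G = 4.872685
t=8: π = [0.1629, 0.1651, 0.1377, 0.1542, 0.1665, 0.2137], E[r] = 0.8280, γ^t·E[r] = 0.356434, running G = 5.229119

G = 5.2291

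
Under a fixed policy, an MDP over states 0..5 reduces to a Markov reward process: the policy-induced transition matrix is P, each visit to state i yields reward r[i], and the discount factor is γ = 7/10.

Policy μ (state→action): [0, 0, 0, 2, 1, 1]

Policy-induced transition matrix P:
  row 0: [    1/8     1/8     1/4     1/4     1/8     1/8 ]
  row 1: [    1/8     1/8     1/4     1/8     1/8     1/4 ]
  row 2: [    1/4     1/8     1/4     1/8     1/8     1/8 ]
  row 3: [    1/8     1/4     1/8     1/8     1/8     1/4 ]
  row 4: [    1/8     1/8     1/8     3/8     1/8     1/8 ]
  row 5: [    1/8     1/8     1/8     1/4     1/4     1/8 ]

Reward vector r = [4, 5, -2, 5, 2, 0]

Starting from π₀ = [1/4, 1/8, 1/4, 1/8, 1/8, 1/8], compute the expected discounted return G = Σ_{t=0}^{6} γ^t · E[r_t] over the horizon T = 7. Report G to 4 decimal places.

t=0: π = [0.2500, 0.1250, 0.2500, 0.1250, 0.1250, 0.1250], E[r] = 2.0000, γ^t·E[r] = 2.000000, running G = 2.000000
t=1: π = [0.1563, 0.1406, 0.2031, 0.2031, 0.1406, 0.1563], E[r] = 2.2188, γ^t·E[r] = 1.553125, running G = 3.553125
t=2: π = [0.1504, 0.1504, 0.1875, 0.1992, 0.1445, 0.1680], E[r] = 2.2637, γ^t·E[r] = 1.109199, running G = 4.662324
t=3: π = [0.1484, 0.1499, 0.1860, 0.2009, 0.1460, 0.1687], E[r] = 2.2678, γ^t·E[r] = 0.777863, running G = 5.440187
t=4: π = [0.1483, 0.1501, 0.1855, 0.2011, 0.1461, 0.1689], E[r] = 2.2704, γ^t·E[r] = 0.545120, running G = 5.985307
t=5: π = [0.1482, 0.1501, 0.1855, 0.2012, 0.1461, 0.1689], E[r] = 2.2705, γ^t·E[r] = 0.381607, running G = 6.366914
t=6: π = [0.1482, 0.1501, 0.1855, 0.2012, 0.1461, 0.1689], E[r] = 2.2706, γ^t·E[r] = 0.267129, running G = 6.634043

G = 6.6340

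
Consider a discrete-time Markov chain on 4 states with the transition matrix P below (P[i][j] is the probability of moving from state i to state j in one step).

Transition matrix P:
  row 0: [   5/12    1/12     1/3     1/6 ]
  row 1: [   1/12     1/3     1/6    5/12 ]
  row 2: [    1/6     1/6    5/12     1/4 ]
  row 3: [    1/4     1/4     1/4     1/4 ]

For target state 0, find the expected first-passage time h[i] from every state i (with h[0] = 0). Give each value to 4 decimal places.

First-step conditioning: h[0] = 0; for i ≠ 0, h[i] = 1 + Σ_k P[i][k]·h[k].
  h[1] = 1 + 1/3·h[1] + 1/6·h[2] + 5/12·h[3]
  h[2] = 1 + 1/6·h[1] + 5/12·h[2] + 1/4·h[3]
  h[3] = 1 + 1/4·h[1] + 1/4·h[2] + 1/4·h[3]
Solving the 3×3 linear system over states ≠ 0 gives exactly h = [0, 512/81, 472/81, 436/81] (h[0] = 0 is the target).

h = [0.0000, 6.3210, 5.8272, 5.3827]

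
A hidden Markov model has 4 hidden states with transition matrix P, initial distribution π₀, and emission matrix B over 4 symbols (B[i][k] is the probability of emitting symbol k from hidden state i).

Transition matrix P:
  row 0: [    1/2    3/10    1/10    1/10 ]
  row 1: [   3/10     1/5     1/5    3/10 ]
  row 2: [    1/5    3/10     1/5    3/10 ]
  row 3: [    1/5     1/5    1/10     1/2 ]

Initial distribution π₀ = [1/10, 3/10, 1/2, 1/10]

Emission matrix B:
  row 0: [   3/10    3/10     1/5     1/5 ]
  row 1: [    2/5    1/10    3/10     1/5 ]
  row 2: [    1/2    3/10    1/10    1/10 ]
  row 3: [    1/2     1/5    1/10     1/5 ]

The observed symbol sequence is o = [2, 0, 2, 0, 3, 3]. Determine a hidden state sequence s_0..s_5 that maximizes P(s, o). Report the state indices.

path = [1, 3, 3, 3, 3, 3]

t=0: δ = [2.000e-02, 9.000e-02, 5.000e-02, 1.000e-02]  (obs o_0=2)
t=1: δ = [8.100e-03, 7.200e-03, 9.000e-03, 1.350e-02]  ψ = [1, 1, 1, 1]  (obs o_1=0)
t=2: δ = [8.100e-04, 8.100e-04, 1.800e-04, 6.750e-04]  ψ = [0, 2, 2, 3]  (obs o_2=2)
t=3: δ = [1.215e-04, 9.720e-05, 8.100e-05, 1.688e-04]  ψ = [0, 0, 1, 3]  (obs o_3=0)
t=4: δ = [1.215e-05, 7.290e-06, 1.944e-06, 1.688e-05]  ψ = [0, 0, 1, 3]  (obs o_4=3)
t=5: δ = [1.215e-06, 7.290e-07, 1.687e-07, 1.687e-06]  ψ = [0, 0, 3, 3]  (obs o_5=3)
backtrack: best end state = 3; path = [1, 3, 3, 3, 3, 3]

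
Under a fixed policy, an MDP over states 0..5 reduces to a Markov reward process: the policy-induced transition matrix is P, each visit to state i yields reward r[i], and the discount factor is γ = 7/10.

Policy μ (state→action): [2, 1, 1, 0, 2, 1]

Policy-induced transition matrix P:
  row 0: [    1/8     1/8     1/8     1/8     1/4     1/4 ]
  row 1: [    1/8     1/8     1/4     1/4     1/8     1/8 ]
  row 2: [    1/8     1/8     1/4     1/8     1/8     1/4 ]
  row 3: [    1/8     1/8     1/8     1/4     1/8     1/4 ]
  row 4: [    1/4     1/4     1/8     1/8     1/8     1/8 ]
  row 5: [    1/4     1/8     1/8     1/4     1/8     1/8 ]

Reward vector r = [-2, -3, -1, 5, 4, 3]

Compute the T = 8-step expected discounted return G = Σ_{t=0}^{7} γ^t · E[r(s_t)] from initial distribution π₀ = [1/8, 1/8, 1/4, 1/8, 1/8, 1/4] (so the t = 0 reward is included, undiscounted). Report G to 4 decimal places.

G = 3.4884

t=0: π = [0.1250, 0.1250, 0.2500, 0.1250, 0.1250, 0.2500], E[r] = 1.0000, γ^t·E[r] = 1.000000, running G = 1.000000
t=1: π = [0.1719, 0.1406, 0.1719, 0.1875, 0.1406, 0.1875], E[r] = 1.1250, γ^t·E[r] = 0.787500, running G = 1.787500
t=2: π = [0.1660, 0.1426, 0.1641, 0.1895, 0.1465, 0.1914], E[r] = 1.1836, γ^t·E[r] = 0.579961, running G = 2.367461
t=3: π = [0.1672, 0.1433, 0.1633, 0.1904, 0.1458, 0.1899], E[r] = 1.1772, γ^t·E[r] = 0.403795, running G = 2.771256
t=4: π = [0.1670, 0.1432, 0.1633, 0.1905, 0.1459, 0.1901], E[r] = 1.1794, γ^t·E[r] = 0.283170, running G = 3.054426
t=5: π = [0.1670, 0.1432, 0.1633, 0.1905, 0.1459, 0.1901], E[r] = 1.1791, γ^t·E[r] = 0.198171, running G = 3.252597
t=6: π = [0.1670, 0.1432, 0.1633, 0.1905, 0.1459, 0.1901], E[r] = 1.1792, γ^t·E[r] = 0.138728, running G = 3.391325
t=7: π = [0.1670, 0.1432, 0.1633, 0.1905, 0.1459, 0.1901], E[r] = 1.1792, γ^t·E[r] = 0.097109, running G = 3.488434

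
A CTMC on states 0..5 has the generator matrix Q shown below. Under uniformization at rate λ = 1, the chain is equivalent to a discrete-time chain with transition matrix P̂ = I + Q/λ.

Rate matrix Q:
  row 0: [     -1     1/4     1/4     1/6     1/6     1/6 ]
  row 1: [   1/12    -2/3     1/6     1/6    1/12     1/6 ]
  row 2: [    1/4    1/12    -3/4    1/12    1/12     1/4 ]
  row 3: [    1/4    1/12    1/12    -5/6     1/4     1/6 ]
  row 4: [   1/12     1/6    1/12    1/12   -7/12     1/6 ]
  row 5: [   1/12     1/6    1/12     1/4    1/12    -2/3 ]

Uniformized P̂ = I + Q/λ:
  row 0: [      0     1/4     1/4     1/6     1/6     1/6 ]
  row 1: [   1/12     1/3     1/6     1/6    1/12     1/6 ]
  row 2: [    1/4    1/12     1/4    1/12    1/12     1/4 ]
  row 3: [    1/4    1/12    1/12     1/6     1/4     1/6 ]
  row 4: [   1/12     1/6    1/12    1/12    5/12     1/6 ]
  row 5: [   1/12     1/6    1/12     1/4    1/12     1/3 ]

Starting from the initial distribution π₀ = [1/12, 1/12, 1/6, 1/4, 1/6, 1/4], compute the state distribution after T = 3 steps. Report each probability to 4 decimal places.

t=0: π = [0.0833, 0.0833, 0.1667, 0.2500, 0.1667, 0.2500]
t=1: π = [0.1458, 0.1528, 0.1319, 0.1597, 0.1875, 0.2222]
t=2: π = [0.1198, 0.1800, 0.1424, 0.1586, 0.1846, 0.2147]
t=3: π = [0.1235, 0.1816, 0.1420, 0.1573, 0.1813, 0.2143]

π = [0.1235, 0.1816, 0.1420, 0.1573, 0.1813, 0.2143]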